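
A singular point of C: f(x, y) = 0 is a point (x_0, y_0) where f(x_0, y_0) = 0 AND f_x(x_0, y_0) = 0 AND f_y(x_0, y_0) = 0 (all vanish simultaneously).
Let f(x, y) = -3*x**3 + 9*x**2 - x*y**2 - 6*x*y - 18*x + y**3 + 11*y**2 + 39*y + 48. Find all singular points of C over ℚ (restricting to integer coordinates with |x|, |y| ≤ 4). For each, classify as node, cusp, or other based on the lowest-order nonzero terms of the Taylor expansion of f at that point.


Singular points: {(1, -3)}; classification: cusp.

Compute partial derivatives:
  f_x = -9*x**2 + 18*x - y**2 - 6*y - 18.
  f_y = -2*x*y - 6*x + 3*y**2 + 22*y + 39.
Scan x_0 ∈ {−4, ..., 4}. For each x_0, f_y(x_0, y) is a polynomial in y; find its integer roots y ∈ {−4, ..., 4}, then test f_x and f at those candidates.
  x = -4: f_y(-4, y) = 3*y**2 + 30*y + 63; vanishes at y ∈ {-3}. (-4, -3): f_x = -225 ≠ 0.
  x = -3: f_y(-3, y) = 3*y**2 + 28*y + 57; vanishes at y ∈ {-3}. (-3, -3): f_x = -144 ≠ 0.
  x = -2: f_y(-2, y) = 3*y**2 + 26*y + 51; vanishes at y ∈ {-3}. (-2, -3): f_x = -81 ≠ 0.
  x = -1: f_y(-1, y) = 3*y**2 + 24*y + 45; vanishes at y ∈ {-3}. (-1, -3): f_x = -36 ≠ 0.
  x = 0: f_y(0, y) = 3*y**2 + 22*y + 39; vanishes at y ∈ {-3}. (0, -3): f_x = -9 ≠ 0.
  x = 1: f_y(1, y) = 3*y**2 + 20*y + 33; vanishes at y ∈ {-3}. (1, -3): f_x = 0, f = 0 — SINGULAR.
  x = 2: f_y(2, y) = 3*y**2 + 18*y + 27; vanishes at y ∈ {-3}. (2, -3): f_x = -9 ≠ 0.
  x = 3: f_y(3, y) = 3*y**2 + 16*y + 21; vanishes at y ∈ {-3}. (3, -3): f_x = -36 ≠ 0.
  x = 4: f_y(4, y) = 3*y**2 + 14*y + 15; vanishes at y ∈ {-3}. (4, -3): f_x = -81 ≠ 0.
Only singular point on the grid: (1, -3).
Classify: substitute x = 1 + u, y = -3 + v and expand: f = -3*u**3 - u*v**2 + v**3 + v**2.
No constant or linear terms (consistent with a singular point). Quadratic part: v**2. Cubic part: -3*u**3 - u*v**2 + v**3.
The quadratic part v**2 is a perfect square, so there is a single (double) tangent line v = 0, i.e. y = -3. Restricting the cubic part to that line (v = 0) leaves -3*u**3 ≠ 0, so f is not divisible by v and the branch is v² ≈ 3*u**3 to lowest order — this is a cusp.
Classification: cusp.


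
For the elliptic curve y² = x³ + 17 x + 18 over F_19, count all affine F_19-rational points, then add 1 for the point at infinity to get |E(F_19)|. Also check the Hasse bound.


Affine points = {(1, 6), (1, 13), (3, 1), (3, 18), (4, 6), (4, 13), (5, 0), (7, 9), (7, 10), (8, 1), (8, 18), (9, 8), (9, 11), (11, 4), (11, 15), (13, 2), (13, 17), (14, 6), (14, 13), (15, 0), (16, 4), (16, 15), (18, 0)}; affine count = 23; |E(F_19)| = 24.

Discriminant check: Δ ∝ 4a³ + 27b² = 4·17³ + 27·18² = 4·4913 + 27·324 ≡ 14 (mod 19). Nonzero ⇒ E is nonsingular.
For each x ∈ F_19, compute rhs = x³ + 17·x + 18 mod 19, then count y ∈ F_19 with y² ≡ rhs.
  x = 0: rhs = 18, matching y values: none (0 points).
  x = 1: rhs = 17, matching y values: 6, 13 (2 points).
  x = 2: rhs = 3, matching y values: none (0 points).
  x = 3: rhs = 1, matching y values: 1, 18 (2 points).
  x = 4: rhs = 17, matching y values: 6, 13 (2 points).
  x = 5: rhs = 0, matching y values: 0 (1 points).
  x = 6: rhs = 13, matching y values: none (0 points).
  x = 7: rhs = 5, matching y values: 9, 10 (2 points).
  x = 8: rhs = 1, matching y values: 1, 18 (2 points).
  x = 9: rhs = 7, matching y values: 8, 11 (2 points).
  x = 10: rhs = 10, matching y values: none (0 points).
  x = 11: rhs = 16, matching y values: 4, 15 (2 points).
  x = 12: rhs = 12, matching y values: none (0 points).
  x = 13: rhs = 4, matching y values: 2, 17 (2 points).
  x = 14: rhs = 17, matching y values: 6, 13 (2 points).
  x = 15: rhs = 0, matching y values: 0 (1 points).
  x = 16: rhs = 16, matching y values: 4, 15 (2 points).
  x = 17: rhs = 14, matching y values: none (0 points).
  x = 18: rhs = 0, matching y values: 0 (1 points).
Total affine count: 23.
Full point count |E(F_19)| = 23 + 1 = 24.
Hasse bound: |24 − (19+1)| = |4| = 4 ≤ 2√19 ≈ 8.7178 ✓.


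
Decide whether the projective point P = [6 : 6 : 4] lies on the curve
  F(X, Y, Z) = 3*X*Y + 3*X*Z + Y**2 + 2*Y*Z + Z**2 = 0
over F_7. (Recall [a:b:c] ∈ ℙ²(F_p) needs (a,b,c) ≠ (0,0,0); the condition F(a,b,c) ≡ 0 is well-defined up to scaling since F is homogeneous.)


F(6,6,4) ≡ 0 (mod 7); P is on the curve.

Evaluate F(6, 6, 4) term-by-term (mod 7).
  3*X*Y ↦ 3·6·6·1 = 108
  3*X*Z ↦ 3·6·1·4 = 72
  Y**2 ↦ 1·1·36·1 = 36
  2*Y*Z ↦ 2·1·6·4 = 48
  Z**2 ↦ 1·1·1·16 = 16
Sum: F(6, 6, 4) = (108) + (72) + (36) + (48) + (16) = 280.
Reducing mod 7: 280 ≡ 0 (mod 7).
Since F(a, b, c) ≡ 0 (mod 7), P lies on the curve.


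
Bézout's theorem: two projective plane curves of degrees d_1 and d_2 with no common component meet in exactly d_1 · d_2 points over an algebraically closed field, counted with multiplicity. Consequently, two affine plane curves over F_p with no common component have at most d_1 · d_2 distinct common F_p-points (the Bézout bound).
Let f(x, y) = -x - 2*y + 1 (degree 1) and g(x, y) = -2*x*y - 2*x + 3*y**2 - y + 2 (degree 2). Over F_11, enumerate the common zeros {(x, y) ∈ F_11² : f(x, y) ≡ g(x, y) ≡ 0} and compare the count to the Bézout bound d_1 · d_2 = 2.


Common zeros: {(1, 0), (6, 3)}; count = 2; Bézout bound = 2.

deg(f) = 1, deg(g) = 2, so Bézout bound = 2.
Scan x ∈ F_11. For each x, list the y ∈ F_11 with f(x, y) ≡ 0 and those with g(x, y) ≡ 0 (mod 11); the common zeros in that column are the intersection.
  x = 0: f ≡ 0 at y ∈ {6}; g ≡ 0 at y ∈ ∅; common: ∅.
  x = 1: f ≡ 0 at y ∈ {0}; g ≡ 0 at y ∈ {0, 1}; common: {0}.
  x = 2: f ≡ 0 at y ∈ {5}; g ≡ 0 at y ∈ {2, 7}; common: ∅.
  x = 3: f ≡ 0 at y ∈ {10}; g ≡ 0 at y ∈ {8, 9}; common: ∅.
  x = 4: f ≡ 0 at y ∈ {4}; g ≡ 0 at y ∈ ∅; common: ∅.
  x = 5: f ≡ 0 at y ∈ {9}; g ≡ 0 at y ∈ ∅; common: ∅.
  x = 6: f ≡ 0 at y ∈ {3}; g ≡ 0 at y ∈ {3, 5}; common: {3}.
  x = 7: f ≡ 0 at y ∈ {8}; g ≡ 0 at y ∈ ∅; common: ∅.
  x = 8: f ≡ 0 at y ∈ {2}; g ≡ 0 at y ∈ ∅; common: ∅.
  x = 9: f ≡ 0 at y ∈ {7}; g ≡ 0 at y ∈ {4, 6}; common: ∅.
  x = 10: f ≡ 0 at y ∈ {1}; g ≡ 0 at y ∈ ∅; common: ∅.
Collecting: common zeros = {(1, 0), (6, 3)}, so the count is 2.
Comparison with the Bézout bound: 2 ≤ 2 = deg(f)·deg(g), as expected for curves with no common component (the bound is attained).


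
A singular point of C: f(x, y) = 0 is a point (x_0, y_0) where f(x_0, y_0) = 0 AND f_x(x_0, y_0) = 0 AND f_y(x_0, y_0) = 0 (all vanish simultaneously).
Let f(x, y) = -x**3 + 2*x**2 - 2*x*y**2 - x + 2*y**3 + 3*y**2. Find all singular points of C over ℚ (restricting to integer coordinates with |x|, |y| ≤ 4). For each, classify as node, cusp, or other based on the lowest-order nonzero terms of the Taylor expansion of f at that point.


Singular points: {(1, 0)}; classification: node.

Compute partial derivatives:
  f_x = -3*x**2 + 4*x - 2*y**2 - 1.
  f_y = -4*x*y + 6*y**2 + 6*y.
Scan x_0 ∈ {−4, ..., 4}. For each x_0, f_y(x_0, y) is a polynomial in y; find its integer roots y ∈ {−4, ..., 4}, then test f_x and f at those candidates.
  x = -4: f_y(-4, y) = 6*y**2 + 22*y; vanishes at y ∈ {0}. (-4, 0): f_x = -65 ≠ 0.
  x = -3: f_y(-3, y) = 6*y**2 + 18*y; vanishes at y ∈ {-3, 0}. (-3, -3): f_x = -58 ≠ 0; (-3, 0): f_x = -40 ≠ 0.
  x = -2: f_y(-2, y) = 6*y**2 + 14*y; vanishes at y ∈ {0}. (-2, 0): f_x = -21 ≠ 0.
  x = -1: f_y(-1, y) = 6*y**2 + 10*y; vanishes at y ∈ {0}. (-1, 0): f_x = -8 ≠ 0.
  x = 0: f_y(0, y) = 6*y**2 + 6*y; vanishes at y ∈ {-1, 0}. (0, -1): f_x = -3 ≠ 0; (0, 0): f_x = -1 ≠ 0.
  x = 1: f_y(1, y) = 6*y**2 + 2*y; vanishes at y ∈ {0}. (1, 0): f_x = 0, f = 0 — SINGULAR.
  x = 2: f_y(2, y) = 6*y**2 - 2*y; vanishes at y ∈ {0}. (2, 0): f_x = -5 ≠ 0.
  x = 3: f_y(3, y) = 6*y**2 - 6*y; vanishes at y ∈ {0, 1}. (3, 0): f_x = -16 ≠ 0; (3, 1): f_x = -18 ≠ 0.
  x = 4: f_y(4, y) = 6*y**2 - 10*y; vanishes at y ∈ {0}. (4, 0): f_x = -33 ≠ 0.
Only singular point on the grid: (1, 0).
Classify: substitute x = 1 + u, y = 0 + v and expand: f = -u**3 - u**2 - 2*u*v**2 + 2*v**3 + v**2.
No constant or linear terms (consistent with a singular point). Quadratic part: -u**2 + v**2. Cubic part: -u**3 - 2*u*v**2 + 2*v**3.
The quadratic part v**2 - u**2 = (v − u)(v + u) splits into two distinct linear factors, so there are two distinct tangent lines y − 0 = ±(x − 1) — this is a node (ordinary double point).
Classification: node.


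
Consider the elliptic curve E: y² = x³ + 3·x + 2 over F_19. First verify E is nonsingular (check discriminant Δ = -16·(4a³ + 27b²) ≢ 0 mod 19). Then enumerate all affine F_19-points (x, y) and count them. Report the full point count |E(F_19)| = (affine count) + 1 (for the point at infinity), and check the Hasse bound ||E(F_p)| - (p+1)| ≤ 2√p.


Affine points = {(1, 5), (1, 14), (2, 4), (2, 15), (3, 0), (5, 3), (5, 16), (7, 9), (7, 10), (8, 5), (8, 14), (9, 6), (9, 13), (10, 5), (10, 14), (11, 6), (11, 13), (16, 2), (16, 17), (17, 8), (17, 11), (18, 6), (18, 13)}; affine count = 23; |E(F_19)| = 24.

Discriminant check: Δ ∝ 4a³ + 27b² = 4·3³ + 27·2² = 4·27 + 27·4 ≡ 7 (mod 19). Nonzero ⇒ E is nonsingular.
For each x ∈ F_19, compute rhs = x³ + 3·x + 2 mod 19, then count y ∈ F_19 with y² ≡ rhs.
  x = 0: rhs = 2, matching y values: none (0 points).
  x = 1: rhs = 6, matching y values: 5, 14 (2 points).
  x = 2: rhs = 16, matching y values: 4, 15 (2 points).
  x = 3: rhs = 0, matching y values: 0 (1 points).
  x = 4: rhs = 2, matching y values: none (0 points).
  x = 5: rhs = 9, matching y values: 3, 16 (2 points).
  x = 6: rhs = 8, matching y values: none (0 points).
  x = 7: rhs = 5, matching y values: 9, 10 (2 points).
  x = 8: rhs = 6, matching y values: 5, 14 (2 points).
  x = 9: rhs = 17, matching y values: 6, 13 (2 points).
  x = 10: rhs = 6, matching y values: 5, 14 (2 points).
  x = 11: rhs = 17, matching y values: 6, 13 (2 points).
  x = 12: rhs = 18, matching y values: none (0 points).
  x = 13: rhs = 15, matching y values: none (0 points).
  x = 14: rhs = 14, matching y values: none (0 points).
  x = 15: rhs = 2, matching y values: none (0 points).
  x = 16: rhs = 4, matching y values: 2, 17 (2 points).
  x = 17: rhs = 7, matching y values: 8, 11 (2 points).
  x = 18: rhs = 17, matching y values: 6, 13 (2 points).
Total affine count: 23.
Full point count |E(F_19)| = 23 + 1 = 24.
Hasse bound: |24 − (19+1)| = |4| = 4 ≤ 2√19 ≈ 8.7178 ✓.


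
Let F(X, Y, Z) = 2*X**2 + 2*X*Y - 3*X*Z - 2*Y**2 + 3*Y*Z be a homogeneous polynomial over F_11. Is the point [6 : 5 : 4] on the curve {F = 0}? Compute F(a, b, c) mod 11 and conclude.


F(6,5,4) ≡ 4 (mod 11); P is NOT on the curve.

Evaluate F(6, 5, 4) term-by-term (mod 11).
  2*X**2 ↦ 2·36·1·1 = 72
  2*X*Y ↦ 2·6·5·1 = 60
  -3*X*Z ↦ -3·6·1·4 = -72
  -2*Y**2 ↦ -2·1·25·1 = -50
  3*Y*Z ↦ 3·1·5·4 = 60
Sum: F(6, 5, 4) = (72) + (60) + (-72) + (-50) + (60) = 70.
Reducing mod 11: 70 ≡ 4 (mod 11).
Since F(a, b, c) ≡ 4 ≠ 0 (mod 11), P does NOT lie on the curve.


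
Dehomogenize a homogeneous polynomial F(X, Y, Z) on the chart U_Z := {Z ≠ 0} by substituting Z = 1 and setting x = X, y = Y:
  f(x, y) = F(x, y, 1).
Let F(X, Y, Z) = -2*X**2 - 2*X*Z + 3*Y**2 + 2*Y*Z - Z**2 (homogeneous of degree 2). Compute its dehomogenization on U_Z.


f(x, y) = -2*x**2 - 2*x + 3*y**2 + 2*y - 1

On U_Z we set Z = 1. Each monomial c·X^i·Y^j·Z^k in F becomes c·x^i·y^j·1^k = c·x^i·y^j.
Substituting Z = 1: F(X, Y, 1) = -2*x**2 - 2*x + 3*y**2 + 2*y - 1.
Note: deg(f) ≤ deg(F) = 2; strict inequality happens when F is divisible by Z (lost terms).


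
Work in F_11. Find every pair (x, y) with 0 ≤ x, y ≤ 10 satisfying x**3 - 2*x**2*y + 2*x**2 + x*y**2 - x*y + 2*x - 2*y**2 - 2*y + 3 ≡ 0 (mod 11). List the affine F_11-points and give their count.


Affine F_11-points: {(2, 1), (3, 4), (3, 8), (4, 3), (4, 5), (5, 3), (5, 5), (6, 3), (6, 6), (7, 2), (7, 4), (8, 2), (8, 10), (9, 2), (9, 7), (10, 5)}; count = 16.

For each of the 121 pairs (x, y) ∈ F_11², evaluate f(x, y) mod 11. Record the zeros.
  x = 0: [0↦3, 1↦10, 2↦2, 3↦1, 4↦7, 5↦9, 6↦7, 7↦1, 8↦2, 9↦10, 10↦3]  zeros at y ∈ ∅
  x = 1: [0↦8, 1↦2, 2↦5, 3↦6, 4↦5, 5↦2, 6↦8, 7↦1, 8↦3, 9↦3, 10↦1]  zeros at y ∈ ∅
  x = 2: [0↦1, 1↦0, 2↦10, 3↦9, 4↦8, 5↦7, 6↦6, 7↦5, 8↦4, 9↦3, 10↦2]  zeros at y ∈ {1}
  x = 3: [0↦10, 1↦10, 2↦1, 3↦5, 4↦0, 5↦8, 6↦7, 7↦8, 8↦0, 9↦5, 10↦1]  zeros at y ∈ {4, 8}
  x = 4: [0↦8, 1↦5, 2↦6, 3↦0, 4↦9, 5↦0, 6↦6, 7↦5, 8↦8, 9↦4, 10↦4]  zeros at y ∈ {3, 5}
  x = 5: [0↦1, 1↦2, 2↦9, 3↦0, 4↦8, 5↦0, 6↦9, 7↦2, 8↦1, 9↦6, 10↦6]  zeros at y ∈ {3, 5}
  x = 6: [0↦6, 1↦7, 2↦5, 3↦0, 4↦3, 5↦3, 6↦0, 7↦5, 8↦7, 9↦6, 10↦2]  zeros at y ∈ {3, 6}
  x = 7: [0↦7, 1↦4, 2↦0, 3↦6, 4↦0, 5↦4, 6↦7, 7↦9, 8↦10, 9↦10, 10↦9]  zeros at y ∈ {2, 4}
  x = 8: [0↦10, 1↦10, 2↦0, 3↦2, 4↦5, 5↦9, 6↦3, 7↦9, 8↦5, 9↦2, 10↦0]  zeros at y ∈ {2, 10}
  x = 9: [0↦10, 1↦9, 2↦0, 3↦5, 4↦2, 5↦2, 6↦5, 7↦0, 8↦9, 9↦10, 10↦3]  zeros at y ∈ {2, 7}
  x = 10: [0↦2, 1↦7, 2↦6, 3↦10, 4↦8, 5↦0, 6↦8, 7↦10, 8↦6, 9↦7, 10↦2]  zeros at y ∈ {5}
Collecting zeros: affine points = {(2, 1), (3, 4), (3, 8), (4, 3), (4, 5), (5, 3), (5, 5), (6, 3), (6, 6), (7, 2), (7, 4), (8, 2), (8, 10), (9, 2), (9, 7), (10, 5)}.
Total count |C(F_11)_aff| = 16.


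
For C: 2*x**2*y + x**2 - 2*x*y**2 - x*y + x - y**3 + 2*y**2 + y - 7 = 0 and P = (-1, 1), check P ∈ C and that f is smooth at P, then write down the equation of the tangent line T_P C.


Tangent line at P: -8*x + 9*y - 17 = 0.

Step 1: f(-1, 1) = 0, so P lies on C.
Step 2: partial derivatives
  f_x(x, y) = 4*x*y + 2*x - 2*y**2 - y + 1, f_y(x, y) = 2*x**2 - 4*x*y - x - 3*y**2 + 4*y + 1.
  f_x(P) = -8, f_y(P) = 9 (gradient nonzero, so P is smooth).
Step 3: tangent line at P: -8·(x − -1) + 9·(y − 1) = 0.
Expanding: -8*x + 9*y - 17 = 0.


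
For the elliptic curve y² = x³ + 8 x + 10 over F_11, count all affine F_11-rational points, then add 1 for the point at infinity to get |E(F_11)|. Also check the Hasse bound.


Affine points = {(2, 1), (2, 10), (8, 5), (8, 6), (10, 1), (10, 10)}; affine count = 6; |E(F_11)| = 7.

Discriminant check: Δ ∝ 4a³ + 27b² = 4·8³ + 27·10² = 4·512 + 27·100 ≡ 7 (mod 11). Nonzero ⇒ E is nonsingular.
For each x ∈ F_11, compute rhs = x³ + 8·x + 10 mod 11, then count y ∈ F_11 with y² ≡ rhs.
  x = 0: rhs = 10, matching y values: none (0 points).
  x = 1: rhs = 8, matching y values: none (0 points).
  x = 2: rhs = 1, matching y values: 1, 10 (2 points).
  x = 3: rhs = 6, matching y values: none (0 points).
  x = 4: rhs = 7, matching y values: none (0 points).
  x = 5: rhs = 10, matching y values: none (0 points).
  x = 6: rhs = 10, matching y values: none (0 points).
  x = 7: rhs = 2, matching y values: none (0 points).
  x = 8: rhs = 3, matching y values: 5, 6 (2 points).
  x = 9: rhs = 8, matching y values: none (0 points).
  x = 10: rhs = 1, matching y values: 1, 10 (2 points).
Total affine count: 6.
Full point count |E(F_11)| = 6 + 1 = 7.
Hasse bound: |7 − (11+1)| = |-5| = 5 ≤ 2√11 ≈ 6.6332 ✓.


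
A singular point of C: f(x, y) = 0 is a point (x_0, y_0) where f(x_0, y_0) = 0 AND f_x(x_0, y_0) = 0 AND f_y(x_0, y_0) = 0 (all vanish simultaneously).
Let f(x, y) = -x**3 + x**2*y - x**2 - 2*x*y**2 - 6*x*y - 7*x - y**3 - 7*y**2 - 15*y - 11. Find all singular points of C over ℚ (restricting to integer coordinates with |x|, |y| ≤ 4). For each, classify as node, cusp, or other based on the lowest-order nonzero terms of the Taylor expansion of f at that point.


Singular points: {(-1, -2)}; classification: cusp.

Compute partial derivatives:
  f_x = -3*x**2 + 2*x*y - 2*x - 2*y**2 - 6*y - 7.
  f_y = x**2 - 4*x*y - 6*x - 3*y**2 - 14*y - 15.
Scan x_0 ∈ {−4, ..., 4}. For each x_0, f_y(x_0, y) is a polynomial in y; find its integer roots y ∈ {−4, ..., 4}, then test f_x and f at those candidates.
  x = -4: f_y(-4, y) = -3*y**2 + 2*y + 25; no integer root y with |y| ≤ 4.
  x = -3: f_y(-3, y) = -3*y**2 - 2*y + 12; no integer root y with |y| ≤ 4.
  x = -2: f_y(-2, y) = -3*y**2 - 6*y + 1; no integer root y with |y| ≤ 4.
  x = -1: f_y(-1, y) = -3*y**2 - 10*y - 8; vanishes at y ∈ {-2}. (-1, -2): f_x = 0, f = 0 — SINGULAR.
  x = 0: f_y(0, y) = -3*y**2 - 14*y - 15; vanishes at y ∈ {-3}. (0, -3): f_x = -7 ≠ 0.
  x = 1: f_y(1, y) = -3*y**2 - 18*y - 20; no integer root y with |y| ≤ 4.
  x = 2: f_y(2, y) = -3*y**2 - 22*y - 23; no integer root y with |y| ≤ 4.
  x = 3: f_y(3, y) = -3*y**2 - 26*y - 24; no integer root y with |y| ≤ 4.
  x = 4: f_y(4, y) = -3*y**2 - 30*y - 23; no integer root y with |y| ≤ 4.
Only singular point on the grid: (-1, -2).
Classify: substitute x = -1 + u, y = -2 + v and expand: f = -u**3 + u**2*v - 2*u*v**2 - v**3 + v**2.
No constant or linear terms (consistent with a singular point). Quadratic part: v**2. Cubic part: -u**3 + u**2*v - 2*u*v**2 - v**3.
The quadratic part v**2 is a perfect square, so there is a single (double) tangent line v = 0, i.e. y = -2. Restricting the cubic part to that line (v = 0) leaves -u**3 ≠ 0, so f is not divisible by v and the branch is v² ≈ u**3 to lowest order — this is a cusp.
Classification: cusp.


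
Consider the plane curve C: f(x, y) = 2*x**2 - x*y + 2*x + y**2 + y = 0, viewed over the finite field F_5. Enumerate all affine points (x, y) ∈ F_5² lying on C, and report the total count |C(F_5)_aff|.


Affine F_5-points: {(0, 0), (0, 4), (1, 1), (1, 4), (4, 0), (4, 3)}; count = 6.

For each of the 25 pairs (x, y) ∈ F_5², evaluate f(x, y) mod 5. Record the zeros.
  x = 0: [0↦0, 1↦2, 2↦1, 3↦2, 4↦0]  zeros at y ∈ {0, 4}
  x = 1: [0↦4, 1↦0, 2↦3, 3↦3, 4↦0]  zeros at y ∈ {1, 4}
  x = 2: [0↦2, 1↦2, 2↦4, 3↦3, 4↦4]  zeros at y ∈ ∅
  x = 3: [0↦4, 1↦3, 2↦4, 3↦2, 4↦2]  zeros at y ∈ ∅
  x = 4: [0↦0, 1↦3, 2↦3, 3↦0, 4↦4]  zeros at y ∈ {0, 3}
Collecting zeros: affine points = {(0, 0), (0, 4), (1, 1), (1, 4), (4, 0), (4, 3)}.
Total count |C(F_5)_aff| = 6.


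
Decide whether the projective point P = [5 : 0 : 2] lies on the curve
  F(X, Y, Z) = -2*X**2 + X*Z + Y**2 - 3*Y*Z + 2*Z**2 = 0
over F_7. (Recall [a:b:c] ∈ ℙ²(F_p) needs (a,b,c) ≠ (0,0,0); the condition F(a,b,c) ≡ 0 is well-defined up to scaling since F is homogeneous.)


F(5,0,2) ≡ 3 (mod 7); P is NOT on the curve.

Evaluate F(5, 0, 2) term-by-term (mod 7).
  -2*X**2 ↦ -2·25·1·1 = -50
  X*Z ↦ 1·5·1·2 = 10
  Y**2 ↦ 1·1·0·1 = 0
  -3*Y*Z ↦ -3·1·0·2 = 0
  2*Z**2 ↦ 2·1·1·4 = 8
Sum: F(5, 0, 2) = (-50) + (10) + (0) + (0) + (8) = -32.
Reducing mod 7: -32 ≡ 3 (mod 7).
Since F(a, b, c) ≡ 3 ≠ 0 (mod 7), P does NOT lie on the curve.


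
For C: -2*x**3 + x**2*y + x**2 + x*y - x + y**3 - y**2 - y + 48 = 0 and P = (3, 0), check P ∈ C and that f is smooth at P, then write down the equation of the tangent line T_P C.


Tangent line at P: -49*x + 11*y + 147 = 0.

Step 1: f(3, 0) = 0, so P lies on C.
Step 2: partial derivatives
  f_x(x, y) = -6*x**2 + 2*x*y + 2*x + y - 1, f_y(x, y) = x**2 + x + 3*y**2 - 2*y - 1.
  f_x(P) = -49, f_y(P) = 11 (gradient nonzero, so P is smooth).
Step 3: tangent line at P: -49·(x − 3) + 11·(y − 0) = 0.
Expanding: -49*x + 11*y + 147 = 0.


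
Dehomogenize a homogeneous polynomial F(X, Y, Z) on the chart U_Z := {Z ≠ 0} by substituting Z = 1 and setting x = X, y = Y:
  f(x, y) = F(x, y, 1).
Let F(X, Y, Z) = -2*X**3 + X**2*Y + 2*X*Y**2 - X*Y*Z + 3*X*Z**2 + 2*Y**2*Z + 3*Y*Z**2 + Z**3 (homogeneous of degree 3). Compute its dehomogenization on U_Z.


f(x, y) = -2*x**3 + x**2*y + 2*x*y**2 - x*y + 3*x + 2*y**2 + 3*y + 1

On U_Z we set Z = 1. Each monomial c·X^i·Y^j·Z^k in F becomes c·x^i·y^j·1^k = c·x^i·y^j.
Substituting Z = 1: F(X, Y, 1) = -2*x**3 + x**2*y + 2*x*y**2 - x*y + 3*x + 2*y**2 + 3*y + 1.
Note: deg(f) ≤ deg(F) = 3; strict inequality happens when F is divisible by Z (lost terms).


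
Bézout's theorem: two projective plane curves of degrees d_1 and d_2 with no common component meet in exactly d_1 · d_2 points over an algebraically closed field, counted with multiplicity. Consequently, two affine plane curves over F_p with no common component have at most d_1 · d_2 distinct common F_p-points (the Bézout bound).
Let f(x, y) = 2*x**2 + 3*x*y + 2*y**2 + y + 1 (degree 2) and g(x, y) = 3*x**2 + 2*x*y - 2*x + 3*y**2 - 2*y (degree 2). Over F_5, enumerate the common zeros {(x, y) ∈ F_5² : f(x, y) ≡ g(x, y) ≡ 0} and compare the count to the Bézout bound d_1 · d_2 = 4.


Common zeros: {(4, 3)}; count = 1; Bézout bound = 4.

deg(f) = 2, deg(g) = 2, so Bézout bound = 4.
Scan x ∈ F_5. For each x, list the y ∈ F_5 with f(x, y) ≡ 0 and those with g(x, y) ≡ 0 (mod 5); the common zeros in that column are the intersection.
  x = 0: f ≡ 0 at y ∈ ∅; g ≡ 0 at y ∈ {0, 4}; common: ∅.
  x = 1: f ≡ 0 at y ∈ ∅; g ≡ 0 at y ∈ ∅; common: ∅.
  x = 2: f ≡ 0 at y ∈ ∅; g ≡ 0 at y ∈ ∅; common: ∅.
  x = 3: f ≡ 0 at y ∈ ∅; g ≡ 0 at y ∈ {3, 4}; common: ∅.
  x = 4: f ≡ 0 at y ∈ {3}; g ≡ 0 at y ∈ {0, 3}; common: {3}.
Collecting: common zeros = {(4, 3)}, so the count is 1.
Comparison with the Bézout bound: 1 ≤ 4 = deg(f)·deg(g), as expected for curves with no common component (the affine F_5-count falls short of the bound because intersections may lie at infinity, over extension fields, or carry multiplicity).


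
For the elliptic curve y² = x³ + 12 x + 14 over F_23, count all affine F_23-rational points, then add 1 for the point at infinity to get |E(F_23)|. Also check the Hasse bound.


Affine points = {(1, 2), (1, 21), (2, 0), (3, 10), (3, 13), (6, 7), (6, 16), (7, 2), (7, 21), (8, 1), (8, 22), (9, 0), (12, 0), (15, 2), (15, 21), (16, 1), (16, 22), (17, 5), (17, 18), (18, 6), (18, 17), (22, 1), (22, 22)}; affine count = 23; |E(F_23)| = 24.

Discriminant check: Δ ∝ 4a³ + 27b² = 4·12³ + 27·14² = 4·1728 + 27·196 ≡ 14 (mod 23). Nonzero ⇒ E is nonsingular.
For each x ∈ F_23, compute rhs = x³ + 12·x + 14 mod 23, then count y ∈ F_23 with y² ≡ rhs.
  x = 0: rhs = 14, matching y values: none (0 points).
  x = 1: rhs = 4, matching y values: 2, 21 (2 points).
  x = 2: rhs = 0, matching y values: 0 (1 points).
  x = 3: rhs = 8, matching y values: 10, 13 (2 points).
  x = 4: rhs = 11, matching y values: none (0 points).
  x = 5: rhs = 15, matching y values: none (0 points).
  x = 6: rhs = 3, matching y values: 7, 16 (2 points).
  x = 7: rhs = 4, matching y values: 2, 21 (2 points).
  x = 8: rhs = 1, matching y values: 1, 22 (2 points).
  x = 9: rhs = 0, matching y values: 0 (1 points).
  x = 10: rhs = 7, matching y values: none (0 points).
  x = 11: rhs = 5, matching y values: none (0 points).
  x = 12: rhs = 0, matching y values: 0 (1 points).
  x = 13: rhs = 21, matching y values: none (0 points).
  x = 14: rhs = 5, matching y values: none (0 points).
  x = 15: rhs = 4, matching y values: 2, 21 (2 points).
  x = 16: rhs = 1, matching y values: 1, 22 (2 points).
  x = 17: rhs = 2, matching y values: 5, 18 (2 points).
  x = 18: rhs = 13, matching y values: 6, 17 (2 points).
  x = 19: rhs = 17, matching y values: none (0 points).
  x = 20: rhs = 20, matching y values: none (0 points).
  x = 21: rhs = 5, matching y values: none (0 points).
  x = 22: rhs = 1, matching y values: 1, 22 (2 points).
Total affine count: 23.
Full point count |E(F_23)| = 23 + 1 = 24.
Hasse bound: |24 − (23+1)| = |0| = 0 ≤ 2√23 ≈ 9.5917 ✓.


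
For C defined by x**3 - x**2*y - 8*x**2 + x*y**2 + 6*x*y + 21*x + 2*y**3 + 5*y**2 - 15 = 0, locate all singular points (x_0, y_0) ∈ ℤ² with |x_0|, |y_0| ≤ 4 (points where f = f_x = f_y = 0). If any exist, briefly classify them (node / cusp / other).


Singular points: {(2, -1)}; classification: node.

Compute partial derivatives:
  f_x = 3*x**2 - 2*x*y - 16*x + y**2 + 6*y + 21.
  f_y = -x**2 + 2*x*y + 6*x + 6*y**2 + 10*y.
Scan x_0 ∈ {−4, ..., 4}. For each x_0, f_y(x_0, y) is a polynomial in y; find its integer roots y ∈ {−4, ..., 4}, then test f_x and f at those candidates.
  x = -4: f_y(-4, y) = 6*y**2 + 2*y - 40; no integer root y with |y| ≤ 4.
  x = -3: f_y(-3, y) = 6*y**2 + 4*y - 27; no integer root y with |y| ≤ 4.
  x = -2: f_y(-2, y) = 6*y**2 + 6*y - 16; no integer root y with |y| ≤ 4.
  x = -1: f_y(-1, y) = 6*y**2 + 8*y - 7; no integer root y with |y| ≤ 4.
  x = 0: f_y(0, y) = 6*y**2 + 10*y; vanishes at y ∈ {0}. (0, 0): f_x = 21 ≠ 0.
  x = 1: f_y(1, y) = 6*y**2 + 12*y + 5; no integer root y with |y| ≤ 4.
  x = 2: f_y(2, y) = 6*y**2 + 14*y + 8; vanishes at y ∈ {-1}. (2, -1): f_x = 0, f = 0 — SINGULAR.
  x = 3: f_y(3, y) = 6*y**2 + 16*y + 9; no integer root y with |y| ≤ 4.
  x = 4: f_y(4, y) = 6*y**2 + 18*y + 8; no integer root y with |y| ≤ 4.
Only singular point on the grid: (2, -1).
Classify: substitute x = 2 + u, y = -1 + v and expand: f = u**3 - u**2*v - u**2 + u*v**2 + 2*v**3 + v**2.
No constant or linear terms (consistent with a singular point). Quadratic part: -u**2 + v**2. Cubic part: u**3 - u**2*v + u*v**2 + 2*v**3.
The quadratic part v**2 - u**2 = (v − u)(v + u) splits into two distinct linear factors, so there are two distinct tangent lines y − -1 = ±(x − 2) — this is a node (ordinary double point).
Classification: node.


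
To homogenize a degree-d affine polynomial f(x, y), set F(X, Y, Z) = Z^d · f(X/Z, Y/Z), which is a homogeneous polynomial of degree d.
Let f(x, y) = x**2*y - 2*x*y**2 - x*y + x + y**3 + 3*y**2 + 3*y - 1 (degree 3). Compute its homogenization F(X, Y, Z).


F(X, Y, Z) = X**2*Y - 2*X*Y**2 - X*Y*Z + X*Z**2 + Y**3 + 3*Y**2*Z + 3*Y*Z**2 - Z**3

deg(f) = 3.
Substitute x = X/Z, y = Y/Z into f, then multiply by Z^3.
  monomial 1·x^2·y^1 ↦ 1·X^2·Y^1·Z^0.
  monomial -2·x^1·y^2 ↦ -2·X^1·Y^2·Z^0.
  monomial -1·x^1·y^1 ↦ -1·X^1·Y^1·Z^1.
  monomial 1·x^1·y^0 ↦ 1·X^1·Y^0·Z^2.
  monomial 1·x^0·y^3 ↦ 1·X^0·Y^3·Z^0.
  monomial 3·x^0·y^2 ↦ 3·X^0·Y^2·Z^1.
  monomial 3·x^0·y^1 ↦ 3·X^0·Y^1·Z^2.
  monomial -1·x^0·y^0 ↦ -1·X^0·Y^0·Z^3.
Collecting: F(X, Y, Z) = X**2*Y - 2*X*Y**2 - X*Y*Z + X*Z**2 + Y**3 + 3*Y**2*Z + 3*Y*Z**2 - Z**3.


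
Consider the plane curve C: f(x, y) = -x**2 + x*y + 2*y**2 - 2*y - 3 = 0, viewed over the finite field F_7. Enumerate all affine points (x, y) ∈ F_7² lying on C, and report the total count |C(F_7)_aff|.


Affine F_7-points: {(0, 4), (2, 0), (4, 2), (4, 4), (5, 0), (5, 2)}; count = 6.

For each of the 49 pairs (x, y) ∈ F_7², evaluate f(x, y) mod 7. Record the zeros.
  x = 0: [0↦4, 1↦4, 2↦1, 3↦2, 4↦0, 5↦2, 6↦1]  zeros at y ∈ {4}
  x = 1: [0↦3, 1↦4, 2↦2, 3↦4, 4↦3, 5↦6, 6↦6]  zeros at y ∈ ∅
  x = 2: [0↦0, 1↦2, 2↦1, 3↦4, 4↦4, 5↦1, 6↦2]  zeros at y ∈ {0}
  x = 3: [0↦2, 1↦5, 2↦5, 3↦2, 4↦3, 5↦1, 6↦3]  zeros at y ∈ ∅
  x = 4: [0↦2, 1↦6, 2↦0, 3↦5, 4↦0, 5↦6, 6↦2]  zeros at y ∈ {2, 4}
  x = 5: [0↦0, 1↦5, 2↦0, 3↦6, 4↦2, 5↦2, 6↦6]  zeros at y ∈ {0, 2}
  x = 6: [0↦3, 1↦2, 2↦5, 3↦5, 4↦2, 5↦3, 6↦1]  zeros at y ∈ ∅
Collecting zeros: affine points = {(0, 4), (2, 0), (4, 2), (4, 4), (5, 0), (5, 2)}.
Total count |C(F_7)_aff| = 6.


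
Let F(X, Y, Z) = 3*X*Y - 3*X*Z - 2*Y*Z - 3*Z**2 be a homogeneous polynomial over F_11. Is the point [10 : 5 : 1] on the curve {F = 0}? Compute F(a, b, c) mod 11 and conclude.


F(10,5,1) ≡ 8 (mod 11); P is NOT on the curve.

Evaluate F(10, 5, 1) term-by-term (mod 11).
  3*X*Y ↦ 3·10·5·1 = 150
  -3*X*Z ↦ -3·10·1·1 = -30
  -2*Y*Z ↦ -2·1·5·1 = -10
  -3*Z**2 ↦ -3·1·1·1 = -3
Sum: F(10, 5, 1) = (150) + (-30) + (-10) + (-3) = 107.
Reducing mod 11: 107 ≡ 8 (mod 11).
Since F(a, b, c) ≡ 8 ≠ 0 (mod 11), P does NOT lie on the curve.


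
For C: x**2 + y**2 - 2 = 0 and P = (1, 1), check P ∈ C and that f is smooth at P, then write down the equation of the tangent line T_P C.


Tangent line at P: 2*x + 2*y - 4 = 0.

Step 1: f(1, 1) = 0, so P lies on C.
Step 2: partial derivatives
  f_x(x, y) = 2*x, f_y(x, y) = 2*y.
  f_x(P) = 2, f_y(P) = 2 (gradient nonzero, so P is smooth).
Step 3: tangent line at P: 2·(x − 1) + 2·(y − 1) = 0.
Expanding: 2*x + 2*y - 4 = 0.


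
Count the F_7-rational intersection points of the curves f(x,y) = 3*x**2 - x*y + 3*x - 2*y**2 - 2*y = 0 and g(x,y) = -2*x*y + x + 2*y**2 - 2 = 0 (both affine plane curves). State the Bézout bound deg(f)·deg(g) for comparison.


Common zeros: {(0, 6), (6, 3)}; count = 2; Bézout bound = 4.

deg(f) = 2, deg(g) = 2, so Bézout bound = 4.
Scan x ∈ F_7. For each x, list the y ∈ F_7 with f(x, y) ≡ 0 and those with g(x, y) ≡ 0 (mod 7); the common zeros in that column are the intersection.
  x = 0: f ≡ 0 at y ∈ {0, 6}; g ≡ 0 at y ∈ {1, 6}; common: {6}.
  x = 1: f ≡ 0 at y ∈ {3, 6}; g ≡ 0 at y ∈ ∅; common: ∅.
  x = 2: f ≡ 0 at y ∈ ∅; g ≡ 0 at y ∈ {0, 2}; common: ∅.
  x = 3: f ≡ 0 at y ∈ ∅; g ≡ 0 at y ∈ {5}; common: ∅.
  x = 4: f ≡ 0 at y ∈ ∅; g ≡ 0 at y ∈ ∅; common: ∅.
  x = 5: f ≡ 0 at y ∈ ∅; g ≡ 0 at y ∈ ∅; common: ∅.
  x = 6: f ≡ 0 at y ∈ {0, 3}; g ≡ 0 at y ∈ {3}; common: {3}.
Collecting: common zeros = {(0, 6), (6, 3)}, so the count is 2.
Comparison with the Bézout bound: 2 ≤ 4 = deg(f)·deg(g), as expected for curves with no common component (the affine F_7-count falls short of the bound because intersections may lie at infinity, over extension fields, or carry multiplicity).


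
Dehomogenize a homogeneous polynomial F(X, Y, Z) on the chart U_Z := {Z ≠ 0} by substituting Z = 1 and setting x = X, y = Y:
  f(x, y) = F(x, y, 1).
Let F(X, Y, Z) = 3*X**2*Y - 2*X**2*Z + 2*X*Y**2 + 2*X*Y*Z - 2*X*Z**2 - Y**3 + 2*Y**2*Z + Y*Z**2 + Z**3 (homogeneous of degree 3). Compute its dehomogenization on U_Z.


f(x, y) = 3*x**2*y - 2*x**2 + 2*x*y**2 + 2*x*y - 2*x - y**3 + 2*y**2 + y + 1

On U_Z we set Z = 1. Each monomial c·X^i·Y^j·Z^k in F becomes c·x^i·y^j·1^k = c·x^i·y^j.
Substituting Z = 1: F(X, Y, 1) = 3*x**2*y - 2*x**2 + 2*x*y**2 + 2*x*y - 2*x - y**3 + 2*y**2 + y + 1.
Note: deg(f) ≤ deg(F) = 3; strict inequality happens when F is divisible by Z (lost terms).


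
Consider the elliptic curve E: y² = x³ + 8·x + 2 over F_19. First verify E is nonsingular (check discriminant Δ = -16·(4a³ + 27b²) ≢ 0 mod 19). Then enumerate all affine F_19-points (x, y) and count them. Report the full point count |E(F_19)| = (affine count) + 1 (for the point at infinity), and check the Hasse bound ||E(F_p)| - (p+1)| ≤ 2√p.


Affine points = {(1, 7), (1, 12), (2, 8), (2, 11), (6, 0), (9, 9), (9, 10), (13, 2), (13, 17), (15, 1), (15, 18), (17, 4), (17, 15)}; affine count = 13; |E(F_19)| = 14.

Discriminant check: Δ ∝ 4a³ + 27b² = 4·8³ + 27·2² = 4·512 + 27·4 ≡ 9 (mod 19). Nonzero ⇒ E is nonsingular.
For each x ∈ F_19, compute rhs = x³ + 8·x + 2 mod 19, then count y ∈ F_19 with y² ≡ rhs.
  x = 0: rhs = 2, matching y values: none (0 points).
  x = 1: rhs = 11, matching y values: 7, 12 (2 points).
  x = 2: rhs = 7, matching y values: 8, 11 (2 points).
  x = 3: rhs = 15, matching y values: none (0 points).
  x = 4: rhs = 3, matching y values: none (0 points).
  x = 5: rhs = 15, matching y values: none (0 points).
  x = 6: rhs = 0, matching y values: 0 (1 points).
  x = 7: rhs = 2, matching y values: none (0 points).
  x = 8: rhs = 8, matching y values: none (0 points).
  x = 9: rhs = 5, matching y values: 9, 10 (2 points).
  x = 10: rhs = 18, matching y values: none (0 points).
  x = 11: rhs = 15, matching y values: none (0 points).
  x = 12: rhs = 2, matching y values: none (0 points).
  x = 13: rhs = 4, matching y values: 2, 17 (2 points).
  x = 14: rhs = 8, matching y values: none (0 points).
  x = 15: rhs = 1, matching y values: 1, 18 (2 points).
  x = 16: rhs = 8, matching y values: none (0 points).
  x = 17: rhs = 16, matching y values: 4, 15 (2 points).
  x = 18: rhs = 12, matching y values: none (0 points).
Total affine count: 13.
Full point count |E(F_19)| = 13 + 1 = 14.
Hasse bound: |14 − (19+1)| = |-6| = 6 ≤ 2√19 ≈ 8.7178 ✓.


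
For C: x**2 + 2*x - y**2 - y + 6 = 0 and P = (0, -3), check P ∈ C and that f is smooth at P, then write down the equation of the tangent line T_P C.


Tangent line at P: 2*x + 5*y + 15 = 0.

Step 1: f(0, -3) = 0, so P lies on C.
Step 2: partial derivatives
  f_x(x, y) = 2*x + 2, f_y(x, y) = -2*y - 1.
  f_x(P) = 2, f_y(P) = 5 (gradient nonzero, so P is smooth).
Step 3: tangent line at P: 2·(x − 0) + 5·(y − -3) = 0.
Expanding: 2*x + 5*y + 15 = 0.


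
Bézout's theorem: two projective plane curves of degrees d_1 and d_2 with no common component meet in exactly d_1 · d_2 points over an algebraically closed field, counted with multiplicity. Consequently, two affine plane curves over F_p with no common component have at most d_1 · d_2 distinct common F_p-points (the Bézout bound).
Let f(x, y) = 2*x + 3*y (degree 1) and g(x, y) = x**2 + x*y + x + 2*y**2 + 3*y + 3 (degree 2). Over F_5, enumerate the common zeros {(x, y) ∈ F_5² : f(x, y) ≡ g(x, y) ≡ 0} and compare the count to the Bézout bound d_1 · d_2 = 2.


Common zeros: ∅; count = 0; Bézout bound = 2.

deg(f) = 1, deg(g) = 2, so Bézout bound = 2.
Scan x ∈ F_5. For each x, list the y ∈ F_5 with f(x, y) ≡ 0 and those with g(x, y) ≡ 0 (mod 5); the common zeros in that column are the intersection.
  x = 0: f ≡ 0 at y ∈ {0}; g ≡ 0 at y ∈ {3}; common: ∅.
  x = 1: f ≡ 0 at y ∈ {1}; g ≡ 0 at y ∈ {0, 3}; common: ∅.
  x = 2: f ≡ 0 at y ∈ {2}; g ≡ 0 at y ∈ ∅; common: ∅.
  x = 3: f ≡ 0 at y ∈ {3}; g ≡ 0 at y ∈ {0, 2}; common: ∅.
  x = 4: f ≡ 0 at y ∈ {4}; g ≡ 0 at y ∈ {2}; common: ∅.
Collecting: common zeros = ∅, so the count is 0.
Comparison with the Bézout bound: 0 ≤ 2 = deg(f)·deg(g), as expected for curves with no common component (the affine F_5-count falls short of the bound because intersections may lie at infinity, over extension fields, or carry multiplicity).


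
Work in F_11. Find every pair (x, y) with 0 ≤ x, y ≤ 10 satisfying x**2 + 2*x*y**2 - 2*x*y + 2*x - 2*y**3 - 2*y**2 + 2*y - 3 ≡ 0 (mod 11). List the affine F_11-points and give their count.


Affine F_11-points: {(0, 6), (1, 0), (2, 4), (2, 9), (2, 10), (3, 7), (3, 10), (4, 6), (5, 4), (6, 9), (8, 0), (10, 7)}; count = 12.

For each of the 121 pairs (x, y) ∈ F_11², evaluate f(x, y) mod 11. Record the zeros.
  x = 0: [0↦8, 1↦6, 2↦10, 3↦8, 4↦10, 5↦4, 6↦0, 7↦8, 8↦5, 9↦1, 10↦6]  zeros at y ∈ {6}
  x = 1: [0↦0, 1↦9, 2↦6, 3↦1, 4↦4, 5↦3, 6↦8, 7↦7, 8↦10, 9↦5, 10↦2]  zeros at y ∈ {0}
  x = 2: [0↦5, 1↦3, 2↦4, 3↦7, 4↦0, 5↦4, 6↦7, 7↦8, 8↦6, 9↦0, 10↦0]  zeros at y ∈ {4, 9, 10}
  x = 3: [0↦1, 1↦10, 2↦4, 3↦4, 4↦9, 5↦7, 6↦8, 7↦0, 8↦4, 9↦8, 10↦0]  zeros at y ∈ {7, 10}
  x = 4: [0↦10, 1↦8, 2↦6, 3↦3, 4↦9, 5↦1, 6↦0, 7↦5, 8↦4, 9↦7, 10↦2]  zeros at y ∈ {6}
  x = 5: [0↦10, 1↦8, 2↦10, 3↦4, 4↦0, 5↦8, 6↦5, 7↦1, 8↦6, 9↦8, 10↦6]  zeros at y ∈ {4}
  x = 6: [0↦1, 1↦10, 2↦5, 3↦7, 4↦4, 5↦6, 6↦1, 7↦10, 8↦10, 9↦0, 10↦1]  zeros at y ∈ {9}
  x = 7: [0↦5, 1↦3, 2↦2, 3↦1, 4↦10, 5↦6, 6↦10, 7↦10, 8↦5, 9↦5, 10↦9]  zeros at y ∈ ∅
  x = 8: [0↦0, 1↦9, 2↦1, 3↦8, 4↦7, 5↦8, 6↦10, 7↦1, 8↦2, 9↦1, 10↦8]  zeros at y ∈ {0}
  x = 9: [0↦8, 1↦6, 2↦2, 3↦6, 4↦6, 5↦1, 6↦1, 7↦5, 8↦1, 9↦10, 10↦9]  zeros at y ∈ ∅
  x = 10: [0↦7, 1↦5, 2↦5, 3↦6, 4↦7, 5↦7, 6↦5, 7↦0, 8↦2, 9↦10, 10↦1]  zeros at y ∈ {7}
Collecting zeros: affine points = {(0, 6), (1, 0), (2, 4), (2, 9), (2, 10), (3, 7), (3, 10), (4, 6), (5, 4), (6, 9), (8, 0), (10, 7)}.
Total count |C(F_11)_aff| = 12.


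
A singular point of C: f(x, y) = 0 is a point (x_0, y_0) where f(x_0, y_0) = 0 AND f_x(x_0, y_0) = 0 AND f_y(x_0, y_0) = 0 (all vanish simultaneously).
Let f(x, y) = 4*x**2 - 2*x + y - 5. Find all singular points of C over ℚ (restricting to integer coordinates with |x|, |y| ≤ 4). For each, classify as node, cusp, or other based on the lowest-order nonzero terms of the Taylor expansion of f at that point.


No singular points in the scanned grid; C is smooth there.

Compute partial derivatives:
  f_x = 8*x - 2.
  f_y = 1.
f_y = 1 is a nonzero constant, so f_y never vanishes: no point (x, y) can satisfy f = f_x = f_y = 0. In particular no (x, y) ∈ {−4, ..., 4}² is singular; the curve is smooth.


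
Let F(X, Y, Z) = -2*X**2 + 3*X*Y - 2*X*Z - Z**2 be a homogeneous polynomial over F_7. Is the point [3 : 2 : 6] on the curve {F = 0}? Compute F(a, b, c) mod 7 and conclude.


F(3,2,6) ≡ 5 (mod 7); P is NOT on the curve.

Evaluate F(3, 2, 6) term-by-term (mod 7).
  -2*X**2 ↦ -2·9·1·1 = -18
  3*X*Y ↦ 3·3·2·1 = 18
  -2*X*Z ↦ -2·3·1·6 = -36
  -Z**2 ↦ -1·1·1·36 = -36
Sum: F(3, 2, 6) = (-18) + (18) + (-36) + (-36) = -72.
Reducing mod 7: -72 ≡ 5 (mod 7).
Since F(a, b, c) ≡ 5 ≠ 0 (mod 7), P does NOT lie on the curve.


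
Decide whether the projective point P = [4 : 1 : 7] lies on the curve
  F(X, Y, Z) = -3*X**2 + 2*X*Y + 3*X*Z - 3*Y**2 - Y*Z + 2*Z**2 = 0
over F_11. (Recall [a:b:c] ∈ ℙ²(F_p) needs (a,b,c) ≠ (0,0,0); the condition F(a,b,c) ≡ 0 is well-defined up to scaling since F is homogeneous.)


F(4,1,7) ≡ 0 (mod 11); P is on the curve.

Evaluate F(4, 1, 7) term-by-term (mod 11).
  -3*X**2 ↦ -3·16·1·1 = -48
  2*X*Y ↦ 2·4·1·1 = 8
  3*X*Z ↦ 3·4·1·7 = 84
  -3*Y**2 ↦ -3·1·1·1 = -3
  -Y*Z ↦ -1·1·1·7 = -7
  2*Z**2 ↦ 2·1·1·49 = 98
Sum: F(4, 1, 7) = (-48) + (8) + (84) + (-3) + (-7) + (98) = 132.
Reducing mod 11: 132 ≡ 0 (mod 11).
Since F(a, b, c) ≡ 0 (mod 11), P lies on the curve.


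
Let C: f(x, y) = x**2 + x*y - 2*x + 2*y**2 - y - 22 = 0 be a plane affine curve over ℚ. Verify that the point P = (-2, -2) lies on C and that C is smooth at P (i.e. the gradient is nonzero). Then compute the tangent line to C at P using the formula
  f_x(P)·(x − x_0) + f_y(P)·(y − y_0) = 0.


Tangent line at P: -8*x - 11*y - 38 = 0.

Step 1: f(-2, -2) = 0, so P lies on C.
Step 2: partial derivatives
  f_x(x, y) = 2*x + y - 2, f_y(x, y) = x + 4*y - 1.
  f_x(P) = -8, f_y(P) = -11 (gradient nonzero, so P is smooth).
Step 3: tangent line at P: -8·(x − -2) + -11·(y − -2) = 0.
Expanding: -8*x - 11*y - 38 = 0.


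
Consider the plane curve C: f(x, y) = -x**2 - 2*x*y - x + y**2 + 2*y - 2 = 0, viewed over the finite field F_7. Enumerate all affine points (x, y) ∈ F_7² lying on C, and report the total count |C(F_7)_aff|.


Affine F_7-points: {(1, 2), (1, 5), (2, 4), (2, 5), (3, 0), (3, 4)}; count = 6.

For each of the 49 pairs (x, y) ∈ F_7², evaluate f(x, y) mod 7. Record the zeros.
  x = 0: [0↦5, 1↦1, 2↦6, 3↦6, 4↦1, 5↦5, 6↦4]  zeros at y ∈ ∅
  x = 1: [0↦3, 1↦4, 2↦0, 3↦5, 4↦5, 5↦0, 6↦4]  zeros at y ∈ {2, 5}
  x = 2: [0↦6, 1↦5, 2↦6, 3↦2, 4↦0, 5↦0, 6↦2]  zeros at y ∈ {4, 5}
  x = 3: [0↦0, 1↦4, 2↦3, 3↦4, 4↦0, 5↦5, 6↦5]  zeros at y ∈ {0, 4}
  x = 4: [0↦6, 1↦1, 2↦5, 3↦4, 4↦5, 5↦1, 6↦6]  zeros at y ∈ ∅
  x = 5: [0↦3, 1↦3, 2↦5, 3↦2, 4↦1, 5↦2, 6↦5]  zeros at y ∈ ∅
  x = 6: [0↦5, 1↦3, 2↦3, 3↦5, 4↦2, 5↦1, 6↦2]  zeros at y ∈ ∅
Collecting zeros: affine points = {(1, 2), (1, 5), (2, 4), (2, 5), (3, 0), (3, 4)}.
Total count |C(F_7)_aff| = 6.


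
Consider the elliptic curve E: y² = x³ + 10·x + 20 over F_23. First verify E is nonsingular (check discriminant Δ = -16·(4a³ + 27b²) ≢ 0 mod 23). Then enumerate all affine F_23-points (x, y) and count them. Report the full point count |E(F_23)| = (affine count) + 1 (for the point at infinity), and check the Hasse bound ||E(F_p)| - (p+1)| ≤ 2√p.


Affine points = {(1, 10), (1, 13), (2, 5), (2, 18), (3, 10), (3, 13), (4, 3), (4, 20), (10, 4), (10, 19), (11, 9), (11, 14), (13, 1), (13, 22), (14, 11), (14, 12), (15, 7), (15, 16), (18, 11), (18, 12), (19, 10), (19, 13), (20, 3), (20, 20), (22, 3), (22, 20)}; affine count = 26; |E(F_23)| = 27.

Discriminant check: Δ ∝ 4a³ + 27b² = 4·10³ + 27·20² = 4·1000 + 27·400 ≡ 11 (mod 23). Nonzero ⇒ E is nonsingular.
For each x ∈ F_23, compute rhs = x³ + 10·x + 20 mod 23, then count y ∈ F_23 with y² ≡ rhs.
  x = 0: rhs = 20, matching y values: none (0 points).
  x = 1: rhs = 8, matching y values: 10, 13 (2 points).
  x = 2: rhs = 2, matching y values: 5, 18 (2 points).
  x = 3: rhs = 8, matching y values: 10, 13 (2 points).
  x = 4: rhs = 9, matching y values: 3, 20 (2 points).
  x = 5: rhs = 11, matching y values: none (0 points).
  x = 6: rhs = 20, matching y values: none (0 points).
  x = 7: rhs = 19, matching y values: none (0 points).
  x = 8: rhs = 14, matching y values: none (0 points).
  x = 9: rhs = 11, matching y values: none (0 points).
  x = 10: rhs = 16, matching y values: 4, 19 (2 points).
  x = 11: rhs = 12, matching y values: 9, 14 (2 points).
  x = 12: rhs = 5, matching y values: none (0 points).
  x = 13: rhs = 1, matching y values: 1, 22 (2 points).
  x = 14: rhs = 6, matching y values: 11, 12 (2 points).
  x = 15: rhs = 3, matching y values: 7, 16 (2 points).
  x = 16: rhs = 21, matching y values: none (0 points).
  x = 17: rhs = 20, matching y values: none (0 points).
  x = 18: rhs = 6, matching y values: 11, 12 (2 points).
  x = 19: rhs = 8, matching y values: 10, 13 (2 points).
  x = 20: rhs = 9, matching y values: 3, 20 (2 points).
  x = 21: rhs = 15, matching y values: none (0 points).
  x = 22: rhs = 9, matching y values: 3, 20 (2 points).
Total affine count: 26.
Full point count |E(F_23)| = 26 + 1 = 27.
Hasse bound: |27 − (23+1)| = |3| = 3 ≤ 2√23 ≈ 9.5917 ✓.
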